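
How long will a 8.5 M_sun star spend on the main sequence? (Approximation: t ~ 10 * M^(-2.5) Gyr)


t = 10 * M^(-2.5) = 10 * 8.5^(-2.5) = 0.0475

0.0475 Gyr


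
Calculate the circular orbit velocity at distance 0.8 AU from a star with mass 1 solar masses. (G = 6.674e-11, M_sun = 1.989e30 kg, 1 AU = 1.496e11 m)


v = sqrt(GM/r) = sqrt(6.674e-11 * 1.989e+30 / 1.197e+11) = 33304.2534

33304.2534 m/s


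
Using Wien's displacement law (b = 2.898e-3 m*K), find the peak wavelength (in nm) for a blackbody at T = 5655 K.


lam_max = b / T = 2.898e-3 / 5655 = 5.125e-07 m = 512.4668 nm

512.4668 nm


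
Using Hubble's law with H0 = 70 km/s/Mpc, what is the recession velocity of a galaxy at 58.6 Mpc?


v = H0 * d = 70 * 58.6 = 4102.0

4102.0 km/s


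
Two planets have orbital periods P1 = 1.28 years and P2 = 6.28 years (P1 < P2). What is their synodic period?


1/P_syn = |1/P1 - 1/P2| = |1/1.28 - 1/6.28| => P_syn = 1.6077

1.6077 years


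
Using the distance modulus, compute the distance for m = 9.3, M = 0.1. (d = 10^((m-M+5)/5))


d = 10^((m - M + 5)/5) = 10^((9.3 - 0.1 + 5)/5) = 691.831

691.831 pc


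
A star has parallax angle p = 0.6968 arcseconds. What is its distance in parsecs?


d = 1/p = 1/0.6968 = 1.4351

1.4351 pc


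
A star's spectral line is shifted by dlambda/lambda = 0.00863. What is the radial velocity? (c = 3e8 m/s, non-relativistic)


v = (dlambda/lambda) * c = 0.00863 * 3e8 = 2.589e+06

2.589e+06 m/s


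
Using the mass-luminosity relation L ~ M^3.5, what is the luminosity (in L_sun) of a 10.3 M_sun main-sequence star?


L/L_sun = (M/M_sun)^3.5 = 10.3^3.5 = 3506.9558

3506.9558 L_sun


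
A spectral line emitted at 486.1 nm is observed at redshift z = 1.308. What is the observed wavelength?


lam_obs = lam_emit * (1 + z) = 486.1 * (1 + 1.308) = 1121.9188

1121.9188 nm


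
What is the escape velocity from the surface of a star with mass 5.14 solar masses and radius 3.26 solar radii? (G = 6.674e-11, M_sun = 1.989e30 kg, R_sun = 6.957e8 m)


M = 5.14 * 1.989e30 kg = 1.022346e+31 kg; R = 3.26 * 6.957e8 m = 2.267982e+09 m. v_esc = sqrt(2GM/R) = sqrt(2 * 6.674e-11 * 1.022346e+31 / 2.267982e+09) = 775688.3133

775688.3133 m/s


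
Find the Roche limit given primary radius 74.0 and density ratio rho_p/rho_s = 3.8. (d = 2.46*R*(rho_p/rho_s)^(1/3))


d_Roche = 2.46 * 74.0 * 3.8^(1/3) = 284.0717

284.0717


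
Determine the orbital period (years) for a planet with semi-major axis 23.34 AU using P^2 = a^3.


P = a^(3/2) = 23.34^1.5 = 112.759

112.759 years


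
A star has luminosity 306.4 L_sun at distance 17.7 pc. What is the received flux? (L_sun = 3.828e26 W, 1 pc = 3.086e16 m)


F = L / (4*pi*d^2) = 1.173e+29 / (4*pi*(5.462e+17)^2) = 3.128e-08

3.128e-08 W/m^2


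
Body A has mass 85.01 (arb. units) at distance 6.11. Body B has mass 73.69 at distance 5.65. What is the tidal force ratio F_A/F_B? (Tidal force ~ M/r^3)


Ratio = (M1/r1^3) / (M2/r2^3) = (85.01/6.11^3) / (73.69/5.65^3) = 0.9122

0.9122


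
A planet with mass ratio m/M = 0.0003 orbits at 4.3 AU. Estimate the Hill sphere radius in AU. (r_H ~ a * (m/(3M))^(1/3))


r_H = a * (m/3M)^(1/3) = 4.3 * (0.0003/3)^(1/3) = 0.1996

0.1996 AU


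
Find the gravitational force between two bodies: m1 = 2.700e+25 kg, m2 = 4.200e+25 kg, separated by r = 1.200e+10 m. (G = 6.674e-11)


F = G*m1*m2/r^2 = 6.674e-11 * 2.700e+25 * 4.200e+25 / (1.200e+10)^2 = 6.674e-11 * 1.134e+51 / 1.440e+20 = 5.256e+20

5.256e+20 N


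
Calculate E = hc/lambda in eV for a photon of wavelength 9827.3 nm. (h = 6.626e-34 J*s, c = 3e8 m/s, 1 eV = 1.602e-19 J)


E = hc/lambda = 6.626e-34 * 3e8 / 9.827e-06 = 2.023e-20 J = 0.1263 eV

0.1263 eV


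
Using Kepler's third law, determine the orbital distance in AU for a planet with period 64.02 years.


a = P^(2/3) = 64.02^(2/3) = 16.0033

16.0033 AU


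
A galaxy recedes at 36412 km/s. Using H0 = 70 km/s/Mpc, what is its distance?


d = v / H0 = 36412 / 70 = 520.1714

520.1714 Mpc


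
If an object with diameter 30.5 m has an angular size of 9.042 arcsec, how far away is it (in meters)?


D = size / theta_rad, theta_rad = 9.042 * pi/(180*3600) = 4.384e-05, D = 695761.6225

695761.6225 m


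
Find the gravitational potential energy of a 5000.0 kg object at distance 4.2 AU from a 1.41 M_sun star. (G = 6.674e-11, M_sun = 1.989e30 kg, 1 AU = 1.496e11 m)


M = 1.41 * 1.989e30 kg = 2.80449e+30 kg; r = 4.2 AU * 1.496e11 m/AU = 6.2832e+11 m. U = -GM*m/r = -(6.674e-11 * 2.80449e+30 * 5000.0) / 6.2832e+11 = -1.489e+12

-1.489e+12 J


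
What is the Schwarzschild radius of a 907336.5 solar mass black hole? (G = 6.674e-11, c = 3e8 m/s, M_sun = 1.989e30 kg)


M = 907336.5 * 1.989e30 kg = 1.804692298e+36 kg. rs = 2GM/c^2 = 2 * 6.674e-11 * 1.804692298e+36 / (3e8)^2 = 2.677e+09

2.677e+09 m


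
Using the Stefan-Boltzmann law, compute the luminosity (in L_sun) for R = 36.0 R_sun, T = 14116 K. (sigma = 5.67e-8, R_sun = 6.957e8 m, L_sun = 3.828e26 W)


R = 36.0 * 6.957e8 m = 2.50452e+10 m. L = 4*pi*R^2*sigma*T^4 = 4*pi*(2.50452e+10)^2 * 5.67e-8 * 14116^4 = 1.774551182e+31 W. L/L_sun = 1.774551182e+31 / 3.828e26 = 46357.1364

46357.1364 L_sun


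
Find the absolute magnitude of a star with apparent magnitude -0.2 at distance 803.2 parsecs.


M = m - 5*log10(d) + 5 = -0.2 - 5*log10(803.2) + 5 = -9.7241

-9.7241


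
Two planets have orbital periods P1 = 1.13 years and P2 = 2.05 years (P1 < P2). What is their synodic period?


1/P_syn = |1/P1 - 1/P2| = |1/1.13 - 1/2.05| => P_syn = 2.5179

2.5179 years


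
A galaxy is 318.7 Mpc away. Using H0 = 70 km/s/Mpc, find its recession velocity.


v = H0 * d = 70 * 318.7 = 22309.0

22309.0 km/s


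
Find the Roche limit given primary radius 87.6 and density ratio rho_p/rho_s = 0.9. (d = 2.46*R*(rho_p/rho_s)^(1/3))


d_Roche = 2.46 * 87.6 * 0.9^(1/3) = 208.0591

208.0591


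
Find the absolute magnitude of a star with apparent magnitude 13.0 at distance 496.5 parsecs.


M = m - 5*log10(d) + 5 = 13.0 - 5*log10(496.5) + 5 = 4.5204

4.5204


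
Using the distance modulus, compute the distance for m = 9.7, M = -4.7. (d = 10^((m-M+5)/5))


d = 10^((m - M + 5)/5) = 10^((9.7 - -4.7 + 5)/5) = 7585.7758

7585.7758 pc


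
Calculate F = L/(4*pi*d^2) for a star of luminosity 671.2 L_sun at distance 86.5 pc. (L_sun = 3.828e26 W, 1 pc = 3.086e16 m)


F = L / (4*pi*d^2) = 2.569e+29 / (4*pi*(2.669e+18)^2) = 2.869e-09

2.869e-09 W/m^2


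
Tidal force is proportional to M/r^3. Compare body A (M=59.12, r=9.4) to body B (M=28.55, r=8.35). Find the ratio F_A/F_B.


Ratio = (M1/r1^3) / (M2/r2^3) = (59.12/9.4^3) / (28.55/8.35^3) = 1.4515

1.4515


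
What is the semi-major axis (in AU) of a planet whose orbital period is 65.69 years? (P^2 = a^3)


a = P^(2/3) = 65.69^(2/3) = 16.2804

16.2804 AU


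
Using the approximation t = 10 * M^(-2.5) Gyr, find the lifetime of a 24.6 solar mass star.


t = 10 * M^(-2.5) = 10 * 24.6^(-2.5) = 0.0033

0.0033 Gyr


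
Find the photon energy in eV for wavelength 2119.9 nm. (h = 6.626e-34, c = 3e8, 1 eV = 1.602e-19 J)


E = hc/lambda = 6.626e-34 * 3e8 / 2.120e-06 = 9.377e-20 J = 0.5853 eV

0.5853 eV


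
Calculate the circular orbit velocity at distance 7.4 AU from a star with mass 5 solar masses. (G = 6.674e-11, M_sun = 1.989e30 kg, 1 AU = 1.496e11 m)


v = sqrt(GM/r) = sqrt(6.674e-11 * 9.945e+30 / 1.107e+12) = 24485.7741

24485.7741 m/s


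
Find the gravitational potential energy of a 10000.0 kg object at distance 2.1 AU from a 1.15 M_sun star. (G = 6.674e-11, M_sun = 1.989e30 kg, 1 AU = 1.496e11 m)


M = 1.15 * 1.989e30 kg = 2.28735e+30 kg; r = 2.1 AU * 1.496e11 m/AU = 3.1416e+11 m. U = -GM*m/r = -(6.674e-11 * 2.28735e+30 * 10000.0) / 3.1416e+11 = -4.859e+12

-4.859e+12 J


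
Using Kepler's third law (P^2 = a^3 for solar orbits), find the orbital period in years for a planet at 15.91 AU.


P = a^(3/2) = 15.91^1.5 = 63.4608

63.4608 years


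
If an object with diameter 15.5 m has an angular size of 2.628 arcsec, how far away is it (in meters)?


D = size / theta_rad, theta_rad = 2.628 * pi/(180*3600) = 1.274e-05, D = 1.217e+06

1.217e+06 m


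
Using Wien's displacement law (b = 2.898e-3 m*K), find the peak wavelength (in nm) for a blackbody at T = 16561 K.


lam_max = b / T = 2.898e-3 / 16561 = 1.750e-07 m = 174.9894 nm

174.9894 nm


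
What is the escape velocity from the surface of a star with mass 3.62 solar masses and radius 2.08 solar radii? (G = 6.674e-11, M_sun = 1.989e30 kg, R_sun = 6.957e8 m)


M = 3.62 * 1.989e30 kg = 7.20018e+30 kg; R = 2.08 * 6.957e8 m = 1.447056e+09 m. v_esc = sqrt(2GM/R) = sqrt(2 * 6.674e-11 * 7.20018e+30 / 1.447056e+09) = 814961.5266

814961.5266 m/s


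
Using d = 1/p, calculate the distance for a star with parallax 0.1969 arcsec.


d = 1/p = 1/0.1969 = 5.0787

5.0787 pc


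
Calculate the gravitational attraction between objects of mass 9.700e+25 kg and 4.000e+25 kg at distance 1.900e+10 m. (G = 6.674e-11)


F = G*m1*m2/r^2 = 6.674e-11 * 9.700e+25 * 4.000e+25 / (1.900e+10)^2 = 6.674e-11 * 3.880e+51 / 3.610e+20 = 7.173e+20

7.173e+20 N


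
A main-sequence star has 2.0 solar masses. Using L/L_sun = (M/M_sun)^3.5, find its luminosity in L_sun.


L/L_sun = (M/M_sun)^3.5 = 2.0^3.5 = 11.3137

11.3137 L_sun


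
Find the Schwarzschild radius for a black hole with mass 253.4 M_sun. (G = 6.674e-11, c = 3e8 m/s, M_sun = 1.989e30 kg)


M = 253.4 * 1.989e30 kg = 5.040126e+32 kg. rs = 2GM/c^2 = 2 * 6.674e-11 * 5.040126e+32 / (3e8)^2 = 747506.6872

747506.6872 m


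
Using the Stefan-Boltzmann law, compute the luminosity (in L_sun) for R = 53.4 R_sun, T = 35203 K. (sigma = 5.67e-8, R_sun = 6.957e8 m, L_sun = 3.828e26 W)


R = 53.4 * 6.957e8 m = 3.715038e+10 m. L = 4*pi*R^2*sigma*T^4 = 4*pi*(3.715038e+10)^2 * 5.67e-8 * 35203^4 = 1.510212798e+33 W. L/L_sun = 1.510212798e+33 / 3.828e26 = 3.945e+06

3.945e+06 L_sun


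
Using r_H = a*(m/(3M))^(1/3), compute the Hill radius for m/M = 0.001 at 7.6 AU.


r_H = a * (m/3M)^(1/3) = 7.6 * (0.001/3)^(1/3) = 0.527

0.527 AU


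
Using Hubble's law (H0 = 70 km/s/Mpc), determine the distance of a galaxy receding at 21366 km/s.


d = v / H0 = 21366 / 70 = 305.2286

305.2286 Mpc


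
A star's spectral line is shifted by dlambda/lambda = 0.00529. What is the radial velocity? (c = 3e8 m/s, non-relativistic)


v = (dlambda/lambda) * c = 0.00529 * 3e8 = 1.587e+06

1.587e+06 m/s


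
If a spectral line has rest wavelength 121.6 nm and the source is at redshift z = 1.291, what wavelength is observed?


lam_obs = lam_emit * (1 + z) = 121.6 * (1 + 1.291) = 278.5856

278.5856 nm


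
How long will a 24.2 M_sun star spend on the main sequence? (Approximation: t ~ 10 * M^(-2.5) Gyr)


t = 10 * M^(-2.5) = 10 * 24.2^(-2.5) = 0.0035

0.0035 Gyr


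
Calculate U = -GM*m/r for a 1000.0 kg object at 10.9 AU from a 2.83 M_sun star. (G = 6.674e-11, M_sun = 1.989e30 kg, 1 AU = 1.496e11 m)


M = 2.83 * 1.989e30 kg = 5.62887e+30 kg; r = 10.9 AU * 1.496e11 m/AU = 1.63064e+12 m. U = -GM*m/r = -(6.674e-11 * 5.62887e+30 * 1000.0) / 1.63064e+12 = -2.304e+11

-2.304e+11 J


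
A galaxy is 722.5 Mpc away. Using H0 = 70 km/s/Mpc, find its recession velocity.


v = H0 * d = 70 * 722.5 = 50575.0

50575.0 km/s


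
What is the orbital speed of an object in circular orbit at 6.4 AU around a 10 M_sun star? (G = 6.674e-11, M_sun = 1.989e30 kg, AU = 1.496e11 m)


v = sqrt(GM/r) = sqrt(6.674e-11 * 1.989e+31 / 9.574e+11) = 37235.2873

37235.2873 m/s


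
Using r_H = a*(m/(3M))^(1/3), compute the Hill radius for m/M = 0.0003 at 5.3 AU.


r_H = a * (m/3M)^(1/3) = 5.3 * (0.0003/3)^(1/3) = 0.246

0.246 AU


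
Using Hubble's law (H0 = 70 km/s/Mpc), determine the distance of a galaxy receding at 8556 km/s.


d = v / H0 = 8556 / 70 = 122.2286

122.2286 Mpc


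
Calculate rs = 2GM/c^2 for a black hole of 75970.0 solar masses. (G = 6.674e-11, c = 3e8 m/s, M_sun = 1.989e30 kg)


M = 75970.0 * 1.989e30 kg = 1.5110433e+35 kg. rs = 2GM/c^2 = 2 * 6.674e-11 * 1.5110433e+35 / (3e8)^2 = 2.241e+08

2.241e+08 m


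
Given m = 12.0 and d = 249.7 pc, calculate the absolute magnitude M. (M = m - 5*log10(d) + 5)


M = m - 5*log10(d) + 5 = 12.0 - 5*log10(249.7) + 5 = 5.0129

5.0129


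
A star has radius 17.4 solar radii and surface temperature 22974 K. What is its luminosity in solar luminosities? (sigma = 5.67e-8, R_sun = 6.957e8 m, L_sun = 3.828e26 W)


R = 17.4 * 6.957e8 m = 1.210518e+10 m. L = 4*pi*R^2*sigma*T^4 = 4*pi*(1.210518e+10)^2 * 5.67e-8 * 22974^4 = 2.908585891e+31 W. L/L_sun = 2.908585891e+31 / 3.828e26 = 75981.8676

75981.8676 L_sun


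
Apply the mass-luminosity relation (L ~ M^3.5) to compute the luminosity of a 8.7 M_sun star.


L/L_sun = (M/M_sun)^3.5 = 8.7^3.5 = 1942.3048

1942.3048 L_sun


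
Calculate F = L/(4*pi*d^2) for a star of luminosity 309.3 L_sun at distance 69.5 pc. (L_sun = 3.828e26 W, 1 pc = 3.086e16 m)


F = L / (4*pi*d^2) = 1.184e+29 / (4*pi*(2.145e+18)^2) = 2.048e-09

2.048e-09 W/m^2


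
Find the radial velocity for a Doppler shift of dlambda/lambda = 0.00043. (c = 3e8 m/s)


v = (dlambda/lambda) * c = 0.00043 * 3e8 = 129000.0

129000.0 m/s


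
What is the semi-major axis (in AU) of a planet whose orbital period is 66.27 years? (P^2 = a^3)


a = P^(2/3) = 66.27^(2/3) = 16.3761

16.3761 AU


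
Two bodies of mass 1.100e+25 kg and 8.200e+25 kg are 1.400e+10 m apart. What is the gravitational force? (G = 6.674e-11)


F = G*m1*m2/r^2 = 6.674e-11 * 1.100e+25 * 8.200e+25 / (1.400e+10)^2 = 6.674e-11 * 9.020e+50 / 1.960e+20 = 3.071e+20

3.071e+20 N


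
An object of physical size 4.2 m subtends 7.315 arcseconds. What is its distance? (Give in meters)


D = size / theta_rad, theta_rad = 7.315 * pi/(180*3600) = 3.546e-05, D = 118429.5538

118429.5538 m


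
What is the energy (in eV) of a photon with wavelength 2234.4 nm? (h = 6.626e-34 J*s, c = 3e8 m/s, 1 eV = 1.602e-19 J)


E = hc/lambda = 6.626e-34 * 3e8 / 2.234e-06 = 8.896e-20 J = 0.5553 eV

0.5553 eV


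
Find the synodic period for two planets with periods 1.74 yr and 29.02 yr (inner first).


1/P_syn = |1/P1 - 1/P2| = |1/1.74 - 1/29.02| => P_syn = 1.851

1.851 years


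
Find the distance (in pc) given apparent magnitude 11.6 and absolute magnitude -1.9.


d = 10^((m - M + 5)/5) = 10^((11.6 - -1.9 + 5)/5) = 5011.8723

5011.8723 pc


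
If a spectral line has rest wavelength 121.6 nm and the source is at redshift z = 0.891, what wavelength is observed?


lam_obs = lam_emit * (1 + z) = 121.6 * (1 + 0.891) = 229.9456

229.9456 nm


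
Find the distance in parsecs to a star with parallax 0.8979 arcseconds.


d = 1/p = 1/0.8979 = 1.1137

1.1137 pc


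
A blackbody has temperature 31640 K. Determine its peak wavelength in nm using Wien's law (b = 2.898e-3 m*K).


lam_max = b / T = 2.898e-3 / 31640 = 9.159e-08 m = 91.5929 nm

91.5929 nm


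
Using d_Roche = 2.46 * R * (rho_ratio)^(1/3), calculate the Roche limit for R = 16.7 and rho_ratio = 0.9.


d_Roche = 2.46 * 16.7 * 0.9^(1/3) = 39.6642

39.6642


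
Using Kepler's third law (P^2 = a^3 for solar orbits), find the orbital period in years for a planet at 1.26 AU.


P = a^(3/2) = 1.26^1.5 = 1.4143

1.4143 years


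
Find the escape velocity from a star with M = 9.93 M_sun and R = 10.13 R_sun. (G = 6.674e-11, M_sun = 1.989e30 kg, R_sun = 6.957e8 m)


M = 9.93 * 1.989e30 kg = 1.975077e+31 kg; R = 10.13 * 6.957e8 m = 7.047441e+09 m. v_esc = sqrt(2GM/R) = sqrt(2 * 6.674e-11 * 1.975077e+31 / 7.047441e+09) = 611623.8194

611623.8194 m/s


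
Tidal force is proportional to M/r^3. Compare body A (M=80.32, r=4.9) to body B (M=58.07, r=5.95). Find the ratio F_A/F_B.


Ratio = (M1/r1^3) / (M2/r2^3) = (80.32/4.9^3) / (58.07/5.95^3) = 2.4765

2.4765


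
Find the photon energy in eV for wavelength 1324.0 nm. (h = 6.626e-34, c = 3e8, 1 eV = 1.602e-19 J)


E = hc/lambda = 6.626e-34 * 3e8 / 1.324e-06 = 1.501e-19 J = 0.9372 eV

0.9372 eV


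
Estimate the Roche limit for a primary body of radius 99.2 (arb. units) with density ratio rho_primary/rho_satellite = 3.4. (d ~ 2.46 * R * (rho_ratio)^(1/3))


d_Roche = 2.46 * 99.2 * 3.4^(1/3) = 366.9496

366.9496


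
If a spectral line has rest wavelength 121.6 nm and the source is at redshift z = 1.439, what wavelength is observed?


lam_obs = lam_emit * (1 + z) = 121.6 * (1 + 1.439) = 296.5824

296.5824 nm


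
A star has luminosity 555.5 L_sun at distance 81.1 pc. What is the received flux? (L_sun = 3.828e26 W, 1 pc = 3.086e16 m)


F = L / (4*pi*d^2) = 2.126e+29 / (4*pi*(2.503e+18)^2) = 2.702e-09

2.702e-09 W/m^2


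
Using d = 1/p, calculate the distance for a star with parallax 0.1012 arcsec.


d = 1/p = 1/0.1012 = 9.8814

9.8814 pc


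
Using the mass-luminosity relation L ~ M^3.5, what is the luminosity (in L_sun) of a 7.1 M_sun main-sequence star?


L/L_sun = (M/M_sun)^3.5 = 7.1^3.5 = 953.6834

953.6834 L_sun


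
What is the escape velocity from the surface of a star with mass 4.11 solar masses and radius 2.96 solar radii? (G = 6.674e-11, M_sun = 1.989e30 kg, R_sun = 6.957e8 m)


M = 4.11 * 1.989e30 kg = 8.17479e+30 kg; R = 2.96 * 6.957e8 m = 2.059272e+09 m. v_esc = sqrt(2GM/R) = sqrt(2 * 6.674e-11 * 8.17479e+30 / 2.059272e+09) = 727929.8761

727929.8761 m/s


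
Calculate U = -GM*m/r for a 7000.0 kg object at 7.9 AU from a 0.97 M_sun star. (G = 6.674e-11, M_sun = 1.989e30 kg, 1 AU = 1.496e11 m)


M = 0.97 * 1.989e30 kg = 1.92933e+30 kg; r = 7.9 AU * 1.496e11 m/AU = 1.18184e+12 m. U = -GM*m/r = -(6.674e-11 * 1.92933e+30 * 7000.0) / 1.18184e+12 = -7.627e+11

-7.627e+11 J


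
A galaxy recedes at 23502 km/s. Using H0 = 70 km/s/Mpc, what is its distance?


d = v / H0 = 23502 / 70 = 335.7429

335.7429 Mpc


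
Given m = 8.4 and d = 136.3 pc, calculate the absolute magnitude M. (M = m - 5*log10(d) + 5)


M = m - 5*log10(d) + 5 = 8.4 - 5*log10(136.3) + 5 = 2.7275

2.7275


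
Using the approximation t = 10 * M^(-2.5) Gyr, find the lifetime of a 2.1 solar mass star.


t = 10 * M^(-2.5) = 10 * 2.1^(-2.5) = 1.5648

1.5648 Gyr


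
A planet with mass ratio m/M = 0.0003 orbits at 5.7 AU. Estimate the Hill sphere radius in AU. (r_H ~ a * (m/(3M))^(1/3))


r_H = a * (m/3M)^(1/3) = 5.7 * (0.0003/3)^(1/3) = 0.2646

0.2646 AU


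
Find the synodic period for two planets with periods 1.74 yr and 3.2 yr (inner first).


1/P_syn = |1/P1 - 1/P2| = |1/1.74 - 1/3.2| => P_syn = 3.8137

3.8137 years


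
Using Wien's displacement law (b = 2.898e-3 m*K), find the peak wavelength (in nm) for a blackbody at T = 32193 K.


lam_max = b / T = 2.898e-3 / 32193 = 9.002e-08 m = 90.0196 nm

90.0196 nm


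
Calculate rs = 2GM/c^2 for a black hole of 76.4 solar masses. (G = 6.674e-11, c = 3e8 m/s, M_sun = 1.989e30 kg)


M = 76.4 * 1.989e30 kg = 1.519596e+32 kg. rs = 2GM/c^2 = 2 * 6.674e-11 * 1.519596e+32 / (3e8)^2 = 225372.9712

225372.9712 m


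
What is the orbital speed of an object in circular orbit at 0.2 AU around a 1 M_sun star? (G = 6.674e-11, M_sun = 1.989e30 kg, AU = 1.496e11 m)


v = sqrt(GM/r) = sqrt(6.674e-11 * 1.989e+30 / 2.992e+10) = 66608.5068

66608.5068 m/s


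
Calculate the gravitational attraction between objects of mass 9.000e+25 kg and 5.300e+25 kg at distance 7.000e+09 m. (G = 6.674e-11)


F = G*m1*m2/r^2 = 6.674e-11 * 9.000e+25 * 5.300e+25 / (7.000e+09)^2 = 6.674e-11 * 4.770e+51 / 4.900e+19 = 6.497e+21

6.497e+21 N


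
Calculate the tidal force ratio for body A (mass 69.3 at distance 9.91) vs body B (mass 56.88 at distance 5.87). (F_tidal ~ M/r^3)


Ratio = (M1/r1^3) / (M2/r2^3) = (69.3/9.91^3) / (56.88/5.87^3) = 0.2532

0.2532


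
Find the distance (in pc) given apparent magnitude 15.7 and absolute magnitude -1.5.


d = 10^((m - M + 5)/5) = 10^((15.7 - -1.5 + 5)/5) = 27542.287

27542.287 pc


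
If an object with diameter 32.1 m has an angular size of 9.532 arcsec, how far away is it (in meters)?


D = size / theta_rad, theta_rad = 9.532 * pi/(180*3600) = 4.621e-05, D = 694618.1578

694618.1578 m


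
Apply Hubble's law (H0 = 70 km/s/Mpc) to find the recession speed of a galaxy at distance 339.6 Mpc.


v = H0 * d = 70 * 339.6 = 23772.0

23772.0 km/s


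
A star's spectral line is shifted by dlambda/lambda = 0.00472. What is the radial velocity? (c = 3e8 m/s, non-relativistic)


v = (dlambda/lambda) * c = 0.00472 * 3e8 = 1.416e+06

1.416e+06 m/s


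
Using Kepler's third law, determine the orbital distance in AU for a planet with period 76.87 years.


a = P^(2/3) = 76.87^(2/3) = 18.0789

18.0789 AU


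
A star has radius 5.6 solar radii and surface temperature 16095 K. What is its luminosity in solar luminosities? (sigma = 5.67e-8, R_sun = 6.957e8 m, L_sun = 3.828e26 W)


R = 5.6 * 6.957e8 m = 3.89592e+09 m. L = 4*pi*R^2*sigma*T^4 = 4*pi*(3.89592e+09)^2 * 5.67e-8 * 16095^4 = 7.257330606e+29 W. L/L_sun = 7.257330606e+29 / 3.828e26 = 1895.8544

1895.8544 L_sun


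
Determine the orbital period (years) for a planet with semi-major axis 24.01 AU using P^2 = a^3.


P = a^(3/2) = 24.01^1.5 = 117.649

117.649 years


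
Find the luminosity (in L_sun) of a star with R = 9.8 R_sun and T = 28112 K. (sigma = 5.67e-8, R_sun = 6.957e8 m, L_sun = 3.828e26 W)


R = 9.8 * 6.957e8 m = 6.81786e+09 m. L = 4*pi*R^2*sigma*T^4 = 4*pi*(6.81786e+09)^2 * 5.67e-8 * 28112^4 = 2.068502536e+31 W. L/L_sun = 2.068502536e+31 / 3.828e26 = 54036.1164

54036.1164 L_sun


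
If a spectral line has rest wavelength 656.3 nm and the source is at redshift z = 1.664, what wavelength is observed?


lam_obs = lam_emit * (1 + z) = 656.3 * (1 + 1.664) = 1748.3832

1748.3832 nm


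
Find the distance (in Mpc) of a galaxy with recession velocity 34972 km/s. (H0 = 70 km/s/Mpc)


d = v / H0 = 34972 / 70 = 499.6

499.6 Mpc


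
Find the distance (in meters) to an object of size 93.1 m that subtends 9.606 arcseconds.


D = size / theta_rad, theta_rad = 9.606 * pi/(180*3600) = 4.657e-05, D = 1.999e+06

1.999e+06 m


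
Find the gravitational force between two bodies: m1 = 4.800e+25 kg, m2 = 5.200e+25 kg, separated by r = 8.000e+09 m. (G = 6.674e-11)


F = G*m1*m2/r^2 = 6.674e-11 * 4.800e+25 * 5.200e+25 / (8.000e+09)^2 = 6.674e-11 * 2.496e+51 / 6.400e+19 = 2.603e+21

2.603e+21 N


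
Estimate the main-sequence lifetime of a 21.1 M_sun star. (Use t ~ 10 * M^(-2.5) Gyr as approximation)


t = 10 * M^(-2.5) = 10 * 21.1^(-2.5) = 0.0049

0.0049 Gyr


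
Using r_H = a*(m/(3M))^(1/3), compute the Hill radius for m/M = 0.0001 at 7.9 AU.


r_H = a * (m/3M)^(1/3) = 7.9 * (0.0001/3)^(1/3) = 0.2542

0.2542 AU


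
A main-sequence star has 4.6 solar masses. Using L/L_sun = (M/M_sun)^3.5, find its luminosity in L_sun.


L/L_sun = (M/M_sun)^3.5 = 4.6^3.5 = 208.7625

208.7625 L_sun


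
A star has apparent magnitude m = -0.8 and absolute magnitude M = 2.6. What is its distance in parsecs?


d = 10^((m - M + 5)/5) = 10^((-0.8 - 2.6 + 5)/5) = 2.0893

2.0893 pc


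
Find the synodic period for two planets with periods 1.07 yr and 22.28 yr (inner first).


1/P_syn = |1/P1 - 1/P2| = |1/1.07 - 1/22.28| => P_syn = 1.124

1.124 years


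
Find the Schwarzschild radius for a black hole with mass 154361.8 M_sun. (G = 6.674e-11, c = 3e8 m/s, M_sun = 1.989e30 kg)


M = 154361.8 * 1.989e30 kg = 3.070256202e+35 kg. rs = 2GM/c^2 = 2 * 6.674e-11 * 3.070256202e+35 / (3e8)^2 = 4.554e+08

4.554e+08 m


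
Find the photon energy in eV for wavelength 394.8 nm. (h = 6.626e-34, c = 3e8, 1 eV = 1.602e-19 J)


E = hc/lambda = 6.626e-34 * 3e8 / 3.948e-07 = 5.035e-19 J = 3.1429 eV

3.1429 eV


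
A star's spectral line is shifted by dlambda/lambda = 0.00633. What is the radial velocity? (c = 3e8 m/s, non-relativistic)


v = (dlambda/lambda) * c = 0.00633 * 3e8 = 1.899e+06

1.899e+06 m/s


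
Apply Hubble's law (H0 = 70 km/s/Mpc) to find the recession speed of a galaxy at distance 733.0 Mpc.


v = H0 * d = 70 * 733.0 = 51310.0

51310.0 km/s


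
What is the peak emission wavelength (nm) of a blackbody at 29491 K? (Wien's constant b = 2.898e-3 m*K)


lam_max = b / T = 2.898e-3 / 29491 = 9.827e-08 m = 98.2673 nm

98.2673 nm


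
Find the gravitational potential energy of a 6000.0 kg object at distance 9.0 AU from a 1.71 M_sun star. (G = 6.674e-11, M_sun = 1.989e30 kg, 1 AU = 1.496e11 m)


M = 1.71 * 1.989e30 kg = 3.40119e+30 kg; r = 9.0 AU * 1.496e11 m/AU = 1.3464e+12 m. U = -GM*m/r = -(6.674e-11 * 3.40119e+30 * 6000.0) / 1.3464e+12 = -1.012e+12

-1.012e+12 J


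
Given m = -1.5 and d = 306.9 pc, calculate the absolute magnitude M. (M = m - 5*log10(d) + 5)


M = m - 5*log10(d) + 5 = -1.5 - 5*log10(306.9) + 5 = -8.935

-8.935


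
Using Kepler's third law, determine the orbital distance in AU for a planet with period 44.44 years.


a = P^(2/3) = 44.44^(2/3) = 12.5463

12.5463 AU


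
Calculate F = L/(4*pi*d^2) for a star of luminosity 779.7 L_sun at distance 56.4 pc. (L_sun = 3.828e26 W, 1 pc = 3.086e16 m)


F = L / (4*pi*d^2) = 2.985e+29 / (4*pi*(1.741e+18)^2) = 7.840e-09

7.840e-09 W/m^2


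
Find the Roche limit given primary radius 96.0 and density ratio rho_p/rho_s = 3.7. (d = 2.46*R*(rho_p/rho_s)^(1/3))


d_Roche = 2.46 * 96.0 * 3.7^(1/3) = 365.264

365.264


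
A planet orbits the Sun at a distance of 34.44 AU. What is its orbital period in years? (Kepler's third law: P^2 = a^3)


P = a^(3/2) = 34.44^1.5 = 202.1132

202.1132 years


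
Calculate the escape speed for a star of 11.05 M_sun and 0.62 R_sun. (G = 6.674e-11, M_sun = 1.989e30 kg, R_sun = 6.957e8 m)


M = 11.05 * 1.989e30 kg = 2.197845e+31 kg; R = 0.62 * 6.957e8 m = 4.31334e+08 m. v_esc = sqrt(2GM/R) = sqrt(2 * 6.674e-11 * 2.197845e+31 / 4.31334e+08) = 2.608e+06

2.608e+06 m/s


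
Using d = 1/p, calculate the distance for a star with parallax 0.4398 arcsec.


d = 1/p = 1/0.4398 = 2.2738

2.2738 pc


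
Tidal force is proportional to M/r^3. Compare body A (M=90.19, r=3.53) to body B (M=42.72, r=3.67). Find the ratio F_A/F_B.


Ratio = (M1/r1^3) / (M2/r2^3) = (90.19/3.53^3) / (42.72/3.67^3) = 2.3725

2.3725


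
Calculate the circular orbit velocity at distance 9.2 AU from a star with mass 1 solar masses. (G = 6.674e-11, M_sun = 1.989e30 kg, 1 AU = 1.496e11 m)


v = sqrt(GM/r) = sqrt(6.674e-11 * 1.989e+30 / 1.376e+12) = 9820.8885

9820.8885 m/s


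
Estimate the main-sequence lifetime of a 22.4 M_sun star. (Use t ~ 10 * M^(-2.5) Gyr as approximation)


t = 10 * M^(-2.5) = 10 * 22.4^(-2.5) = 0.0042

0.0042 Gyr


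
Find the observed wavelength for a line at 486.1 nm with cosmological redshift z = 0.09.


lam_obs = lam_emit * (1 + z) = 486.1 * (1 + 0.09) = 529.849

529.849 nm


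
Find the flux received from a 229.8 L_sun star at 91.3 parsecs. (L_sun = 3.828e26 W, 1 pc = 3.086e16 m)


F = L / (4*pi*d^2) = 8.797e+28 / (4*pi*(2.818e+18)^2) = 8.818e-10

8.818e-10 W/m^2


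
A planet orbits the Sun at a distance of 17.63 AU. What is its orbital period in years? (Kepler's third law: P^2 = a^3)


P = a^(3/2) = 17.63^1.5 = 74.025

74.025 years


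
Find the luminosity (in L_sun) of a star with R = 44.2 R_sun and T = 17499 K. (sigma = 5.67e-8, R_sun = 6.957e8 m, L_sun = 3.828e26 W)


R = 44.2 * 6.957e8 m = 3.074994e+10 m. L = 4*pi*R^2*sigma*T^4 = 4*pi*(3.074994e+10)^2 * 5.67e-8 * 17499^4 = 6.31734206e+31 W. L/L_sun = 6.31734206e+31 / 3.828e26 = 165029.8344

165029.8344 L_sun


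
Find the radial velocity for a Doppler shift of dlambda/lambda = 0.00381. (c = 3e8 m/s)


v = (dlambda/lambda) * c = 0.00381 * 3e8 = 1.143e+06

1.143e+06 m/s


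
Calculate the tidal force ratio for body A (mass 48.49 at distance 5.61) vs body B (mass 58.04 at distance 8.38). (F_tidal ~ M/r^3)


Ratio = (M1/r1^3) / (M2/r2^3) = (48.49/5.61^3) / (58.04/8.38^3) = 2.7846

2.7846


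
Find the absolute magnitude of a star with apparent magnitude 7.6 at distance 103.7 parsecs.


M = m - 5*log10(d) + 5 = 7.6 - 5*log10(103.7) + 5 = 2.5211

2.5211


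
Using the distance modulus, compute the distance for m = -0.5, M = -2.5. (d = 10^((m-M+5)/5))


d = 10^((m - M + 5)/5) = 10^((-0.5 - -2.5 + 5)/5) = 25.1189

25.1189 pc


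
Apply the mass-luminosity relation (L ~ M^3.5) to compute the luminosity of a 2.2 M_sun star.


L/L_sun = (M/M_sun)^3.5 = 2.2^3.5 = 15.7935

15.7935 L_sun


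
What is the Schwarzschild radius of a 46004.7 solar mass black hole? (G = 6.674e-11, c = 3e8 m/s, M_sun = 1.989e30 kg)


M = 46004.7 * 1.989e30 kg = 9.15033483e+34 kg. rs = 2GM/c^2 = 2 * 6.674e-11 * 9.15033483e+34 / (3e8)^2 = 1.357e+08

1.357e+08 m


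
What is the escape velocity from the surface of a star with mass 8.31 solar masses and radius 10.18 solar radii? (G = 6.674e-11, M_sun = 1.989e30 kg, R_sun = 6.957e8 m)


M = 8.31 * 1.989e30 kg = 1.652859e+31 kg; R = 10.18 * 6.957e8 m = 7.082226e+09 m. v_esc = sqrt(2GM/R) = sqrt(2 * 6.674e-11 * 1.652859e+31 / 7.082226e+09) = 558137.3831

558137.3831 m/s


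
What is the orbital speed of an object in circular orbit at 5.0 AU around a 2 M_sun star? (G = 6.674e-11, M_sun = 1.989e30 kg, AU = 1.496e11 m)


v = sqrt(GM/r) = sqrt(6.674e-11 * 3.978e+30 / 7.480e+11) = 18839.7307

18839.7307 m/s


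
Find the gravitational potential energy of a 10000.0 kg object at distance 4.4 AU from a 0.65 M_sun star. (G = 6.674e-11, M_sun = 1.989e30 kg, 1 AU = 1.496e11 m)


M = 0.65 * 1.989e30 kg = 1.29285e+30 kg; r = 4.4 AU * 1.496e11 m/AU = 6.5824e+11 m. U = -GM*m/r = -(6.674e-11 * 1.29285e+30 * 10000.0) / 6.5824e+11 = -1.311e+12

-1.311e+12 J


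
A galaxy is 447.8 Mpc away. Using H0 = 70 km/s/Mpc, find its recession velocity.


v = H0 * d = 70 * 447.8 = 31346.0

31346.0 km/s


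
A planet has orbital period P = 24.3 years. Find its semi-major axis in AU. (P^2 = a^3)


a = P^(2/3) = 24.3^(2/3) = 8.3895

8.3895 AU


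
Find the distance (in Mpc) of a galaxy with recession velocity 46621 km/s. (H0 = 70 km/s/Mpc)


d = v / H0 = 46621 / 70 = 666.0143

666.0143 Mpc


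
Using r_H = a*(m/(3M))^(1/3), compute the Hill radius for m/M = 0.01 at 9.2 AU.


r_H = a * (m/3M)^(1/3) = 9.2 * (0.01/3)^(1/3) = 1.3743

1.3743 AU


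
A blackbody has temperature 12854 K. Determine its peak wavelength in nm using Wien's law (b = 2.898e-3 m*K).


lam_max = b / T = 2.898e-3 / 12854 = 2.255e-07 m = 225.4551 nm

225.4551 nm


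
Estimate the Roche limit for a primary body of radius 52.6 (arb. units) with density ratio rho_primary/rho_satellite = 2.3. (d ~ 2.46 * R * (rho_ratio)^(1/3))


d_Roche = 2.46 * 52.6 * 2.3^(1/3) = 170.8035

170.8035


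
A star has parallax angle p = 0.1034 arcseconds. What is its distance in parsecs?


d = 1/p = 1/0.1034 = 9.6712

9.6712 pc


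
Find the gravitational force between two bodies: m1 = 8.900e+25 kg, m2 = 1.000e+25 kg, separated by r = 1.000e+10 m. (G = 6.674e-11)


F = G*m1*m2/r^2 = 6.674e-11 * 8.900e+25 * 1.000e+25 / (1.000e+10)^2 = 6.674e-11 * 8.900e+50 / 1.000e+20 = 5.940e+20

5.940e+20 N


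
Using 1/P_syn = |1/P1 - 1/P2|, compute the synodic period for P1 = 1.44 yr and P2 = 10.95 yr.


1/P_syn = |1/P1 - 1/P2| = |1/1.44 - 1/10.95| => P_syn = 1.658

1.658 years


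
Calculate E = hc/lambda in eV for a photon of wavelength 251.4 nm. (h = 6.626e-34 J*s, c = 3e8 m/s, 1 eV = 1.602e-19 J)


E = hc/lambda = 6.626e-34 * 3e8 / 2.514e-07 = 7.907e-19 J = 4.9357 eV

4.9357 eV


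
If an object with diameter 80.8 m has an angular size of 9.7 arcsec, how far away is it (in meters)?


D = size / theta_rad, theta_rad = 9.7 * pi/(180*3600) = 4.703e-05, D = 1.718e+06

1.718e+06 m


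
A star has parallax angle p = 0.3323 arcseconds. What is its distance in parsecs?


d = 1/p = 1/0.3323 = 3.0093

3.0093 pc


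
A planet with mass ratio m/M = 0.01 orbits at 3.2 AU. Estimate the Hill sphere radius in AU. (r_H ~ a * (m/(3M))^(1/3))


r_H = a * (m/3M)^(1/3) = 3.2 * (0.01/3)^(1/3) = 0.478

0.478 AU


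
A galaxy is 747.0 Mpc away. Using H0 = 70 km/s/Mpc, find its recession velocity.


v = H0 * d = 70 * 747.0 = 52290.0

52290.0 km/s


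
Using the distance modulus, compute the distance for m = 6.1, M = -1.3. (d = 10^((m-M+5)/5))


d = 10^((m - M + 5)/5) = 10^((6.1 - -1.3 + 5)/5) = 301.9952

301.9952 pc


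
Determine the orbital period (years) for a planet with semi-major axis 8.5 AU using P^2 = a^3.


P = a^(3/2) = 8.5^1.5 = 24.7815

24.7815 years


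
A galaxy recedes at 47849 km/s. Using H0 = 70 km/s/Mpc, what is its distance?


d = v / H0 = 47849 / 70 = 683.5571

683.5571 Mpc


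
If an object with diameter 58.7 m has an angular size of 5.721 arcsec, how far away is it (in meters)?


D = size / theta_rad, theta_rad = 5.721 * pi/(180*3600) = 2.774e-05, D = 2.116e+06

2.116e+06 m


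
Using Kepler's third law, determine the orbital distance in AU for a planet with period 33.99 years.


a = P^(2/3) = 33.99^(2/3) = 10.493

10.493 AU


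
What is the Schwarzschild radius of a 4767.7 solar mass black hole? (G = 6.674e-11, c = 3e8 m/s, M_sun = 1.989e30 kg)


M = 4767.7 * 1.989e30 kg = 9.4829553e+33 kg. rs = 2GM/c^2 = 2 * 6.674e-11 * 9.4829553e+33 / (3e8)^2 = 1.406e+07

1.406e+07 m


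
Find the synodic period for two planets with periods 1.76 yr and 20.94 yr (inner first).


1/P_syn = |1/P1 - 1/P2| = |1/1.76 - 1/20.94| => P_syn = 1.9215

1.9215 years


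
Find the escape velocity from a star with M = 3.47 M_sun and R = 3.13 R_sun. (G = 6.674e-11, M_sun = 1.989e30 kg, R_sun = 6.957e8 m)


M = 3.47 * 1.989e30 kg = 6.90183e+30 kg; R = 3.13 * 6.957e8 m = 2.177541e+09 m. v_esc = sqrt(2GM/R) = sqrt(2 * 6.674e-11 * 6.90183e+30 / 2.177541e+09) = 650439.725

650439.725 m/s


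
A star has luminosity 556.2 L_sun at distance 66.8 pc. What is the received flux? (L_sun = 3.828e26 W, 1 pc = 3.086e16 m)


F = L / (4*pi*d^2) = 2.129e+29 / (4*pi*(2.061e+18)^2) = 3.987e-09

3.987e-09 W/m^2


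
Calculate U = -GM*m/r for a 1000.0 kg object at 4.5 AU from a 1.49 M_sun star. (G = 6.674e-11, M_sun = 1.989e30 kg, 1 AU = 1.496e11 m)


M = 1.49 * 1.989e30 kg = 2.96361e+30 kg; r = 4.5 AU * 1.496e11 m/AU = 6.732e+11 m. U = -GM*m/r = -(6.674e-11 * 2.96361e+30 * 1000.0) / 6.732e+11 = -2.938e+11

-2.938e+11 J


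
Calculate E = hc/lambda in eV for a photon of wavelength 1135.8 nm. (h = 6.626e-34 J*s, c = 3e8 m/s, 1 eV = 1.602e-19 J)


E = hc/lambda = 6.626e-34 * 3e8 / 1.136e-06 = 1.750e-19 J = 1.0925 eV

1.0925 eV


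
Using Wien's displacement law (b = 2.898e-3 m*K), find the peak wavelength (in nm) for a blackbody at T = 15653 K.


lam_max = b / T = 2.898e-3 / 15653 = 1.851e-07 m = 185.1402 nm

185.1402 nm


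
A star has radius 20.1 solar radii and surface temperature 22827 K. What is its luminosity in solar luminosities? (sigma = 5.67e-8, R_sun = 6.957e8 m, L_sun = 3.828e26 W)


R = 20.1 * 6.957e8 m = 1.398357e+10 m. L = 4*pi*R^2*sigma*T^4 = 4*pi*(1.398357e+10)^2 * 5.67e-8 * 22827^4 = 3.782895982e+31 W. L/L_sun = 3.782895982e+31 / 3.828e26 = 98821.7341

98821.7341 L_sun


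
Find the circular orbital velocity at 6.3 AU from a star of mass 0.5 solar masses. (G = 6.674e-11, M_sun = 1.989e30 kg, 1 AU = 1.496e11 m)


v = sqrt(GM/r) = sqrt(6.674e-11 * 9.945e+29 / 9.425e+11) = 8391.8831

8391.8831 m/s


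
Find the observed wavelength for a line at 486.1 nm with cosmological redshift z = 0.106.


lam_obs = lam_emit * (1 + z) = 486.1 * (1 + 0.106) = 537.6266

537.6266 nm


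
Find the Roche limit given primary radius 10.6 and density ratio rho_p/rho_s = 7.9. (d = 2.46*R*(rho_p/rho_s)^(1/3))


d_Roche = 2.46 * 10.6 * 7.9^(1/3) = 51.9338

51.9338


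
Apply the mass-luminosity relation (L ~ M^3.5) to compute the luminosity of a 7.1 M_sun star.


L/L_sun = (M/M_sun)^3.5 = 7.1^3.5 = 953.6834

953.6834 L_sun


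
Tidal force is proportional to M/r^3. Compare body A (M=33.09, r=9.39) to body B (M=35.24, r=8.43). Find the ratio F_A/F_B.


Ratio = (M1/r1^3) / (M2/r2^3) = (33.09/9.39^3) / (35.24/8.43^3) = 0.6794

0.6794


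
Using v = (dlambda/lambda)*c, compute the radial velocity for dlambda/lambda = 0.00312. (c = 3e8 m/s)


v = (dlambda/lambda) * c = 0.00312 * 3e8 = 936000.0

936000.0 m/s


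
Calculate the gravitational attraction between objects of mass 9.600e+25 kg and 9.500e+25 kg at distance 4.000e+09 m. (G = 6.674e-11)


F = G*m1*m2/r^2 = 6.674e-11 * 9.600e+25 * 9.500e+25 / (4.000e+09)^2 = 6.674e-11 * 9.120e+51 / 1.600e+19 = 3.804e+22

3.804e+22 N


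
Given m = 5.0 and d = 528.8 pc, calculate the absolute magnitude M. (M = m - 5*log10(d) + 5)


M = m - 5*log10(d) + 5 = 5.0 - 5*log10(528.8) + 5 = -3.6165

-3.6165


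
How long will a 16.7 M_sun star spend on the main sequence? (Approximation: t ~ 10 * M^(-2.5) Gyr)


t = 10 * M^(-2.5) = 10 * 16.7^(-2.5) = 0.0088

0.0088 Gyr


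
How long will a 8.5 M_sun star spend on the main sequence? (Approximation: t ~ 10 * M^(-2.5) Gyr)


t = 10 * M^(-2.5) = 10 * 8.5^(-2.5) = 0.0475

0.0475 Gyr


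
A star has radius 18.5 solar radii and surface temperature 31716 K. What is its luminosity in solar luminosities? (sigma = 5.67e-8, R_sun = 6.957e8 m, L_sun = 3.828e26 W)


R = 18.5 * 6.957e8 m = 1.287045e+10 m. L = 4*pi*R^2*sigma*T^4 = 4*pi*(1.287045e+10)^2 * 5.67e-8 * 31716^4 = 1.194246626e+32 W. L/L_sun = 1.194246626e+32 / 3.828e26 = 311976.6527

311976.6527 L_sun


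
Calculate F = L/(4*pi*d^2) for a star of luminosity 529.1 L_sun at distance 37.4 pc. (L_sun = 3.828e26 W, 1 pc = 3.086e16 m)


F = L / (4*pi*d^2) = 2.025e+29 / (4*pi*(1.154e+18)^2) = 1.210e-08

1.210e-08 W/m^2


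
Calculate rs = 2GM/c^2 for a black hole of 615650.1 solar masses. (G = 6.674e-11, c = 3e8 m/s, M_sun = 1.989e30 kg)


M = 615650.1 * 1.989e30 kg = 1.224528049e+36 kg. rs = 2GM/c^2 = 2 * 6.674e-11 * 1.224528049e+36 / (3e8)^2 = 1.816e+09

1.816e+09 m


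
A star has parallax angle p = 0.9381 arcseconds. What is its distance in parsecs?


d = 1/p = 1/0.9381 = 1.066

1.066 pc


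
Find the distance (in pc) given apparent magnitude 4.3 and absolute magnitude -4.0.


d = 10^((m - M + 5)/5) = 10^((4.3 - -4.0 + 5)/5) = 457.0882

457.0882 pc


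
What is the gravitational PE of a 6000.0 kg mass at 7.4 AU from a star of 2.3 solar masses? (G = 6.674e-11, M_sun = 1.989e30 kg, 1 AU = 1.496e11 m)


M = 2.3 * 1.989e30 kg = 4.5747e+30 kg; r = 7.4 AU * 1.496e11 m/AU = 1.10704e+12 m. U = -GM*m/r = -(6.674e-11 * 4.5747e+30 * 6000.0) / 1.10704e+12 = -1.655e+12

-1.655e+12 J


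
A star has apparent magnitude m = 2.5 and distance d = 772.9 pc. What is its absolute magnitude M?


M = m - 5*log10(d) + 5 = 2.5 - 5*log10(772.9) + 5 = -6.9406

-6.9406


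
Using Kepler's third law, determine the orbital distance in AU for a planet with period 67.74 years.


a = P^(2/3) = 67.74^(2/3) = 16.6174

16.6174 AU


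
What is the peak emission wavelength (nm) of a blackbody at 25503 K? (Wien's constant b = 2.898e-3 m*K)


lam_max = b / T = 2.898e-3 / 25503 = 1.136e-07 m = 113.6337 nm

113.6337 nm


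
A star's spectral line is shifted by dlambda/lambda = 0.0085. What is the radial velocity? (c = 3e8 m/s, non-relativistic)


v = (dlambda/lambda) * c = 0.0085 * 3e8 = 2.550e+06

2.550e+06 m/s


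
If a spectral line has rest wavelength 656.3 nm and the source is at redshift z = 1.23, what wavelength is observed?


lam_obs = lam_emit * (1 + z) = 656.3 * (1 + 1.23) = 1463.549

1463.549 nm


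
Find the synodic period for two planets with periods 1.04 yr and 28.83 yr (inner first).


1/P_syn = |1/P1 - 1/P2| = |1/1.04 - 1/28.83| => P_syn = 1.0789

1.0789 years
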